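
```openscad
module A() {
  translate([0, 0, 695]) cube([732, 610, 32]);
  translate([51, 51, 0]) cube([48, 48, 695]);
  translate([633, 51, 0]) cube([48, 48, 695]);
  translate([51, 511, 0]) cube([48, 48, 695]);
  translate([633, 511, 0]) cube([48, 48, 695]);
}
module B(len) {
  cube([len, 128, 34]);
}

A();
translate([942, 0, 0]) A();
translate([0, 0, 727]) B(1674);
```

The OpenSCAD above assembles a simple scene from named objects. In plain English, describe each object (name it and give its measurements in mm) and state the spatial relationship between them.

A is a table with a 732×610 mm rectangular top, 32 mm thick, top surface at z = 727 mm, supported by four 48×48 mm square legs, each inset 51 mm from the nearest pair of top edges, running from the floor.

B is a rectangular beam 1674 mm long (x), 128 mm deep (y), 34 mm thick (z).

The beam spans the tops of two tables placed 210 mm apart, resting at z = 727 mm.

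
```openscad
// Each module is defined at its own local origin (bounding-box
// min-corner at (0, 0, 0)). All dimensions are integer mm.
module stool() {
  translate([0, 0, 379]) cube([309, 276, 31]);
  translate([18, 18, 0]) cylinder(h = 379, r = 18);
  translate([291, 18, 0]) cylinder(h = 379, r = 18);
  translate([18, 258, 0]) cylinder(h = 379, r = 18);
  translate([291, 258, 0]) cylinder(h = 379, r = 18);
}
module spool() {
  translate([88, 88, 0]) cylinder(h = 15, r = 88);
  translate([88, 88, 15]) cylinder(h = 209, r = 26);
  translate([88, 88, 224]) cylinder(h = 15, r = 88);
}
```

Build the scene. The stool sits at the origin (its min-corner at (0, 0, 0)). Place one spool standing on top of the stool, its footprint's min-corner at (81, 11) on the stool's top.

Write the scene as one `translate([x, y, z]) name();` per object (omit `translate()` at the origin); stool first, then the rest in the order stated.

stool();
translate([81, 11, 410]) spool();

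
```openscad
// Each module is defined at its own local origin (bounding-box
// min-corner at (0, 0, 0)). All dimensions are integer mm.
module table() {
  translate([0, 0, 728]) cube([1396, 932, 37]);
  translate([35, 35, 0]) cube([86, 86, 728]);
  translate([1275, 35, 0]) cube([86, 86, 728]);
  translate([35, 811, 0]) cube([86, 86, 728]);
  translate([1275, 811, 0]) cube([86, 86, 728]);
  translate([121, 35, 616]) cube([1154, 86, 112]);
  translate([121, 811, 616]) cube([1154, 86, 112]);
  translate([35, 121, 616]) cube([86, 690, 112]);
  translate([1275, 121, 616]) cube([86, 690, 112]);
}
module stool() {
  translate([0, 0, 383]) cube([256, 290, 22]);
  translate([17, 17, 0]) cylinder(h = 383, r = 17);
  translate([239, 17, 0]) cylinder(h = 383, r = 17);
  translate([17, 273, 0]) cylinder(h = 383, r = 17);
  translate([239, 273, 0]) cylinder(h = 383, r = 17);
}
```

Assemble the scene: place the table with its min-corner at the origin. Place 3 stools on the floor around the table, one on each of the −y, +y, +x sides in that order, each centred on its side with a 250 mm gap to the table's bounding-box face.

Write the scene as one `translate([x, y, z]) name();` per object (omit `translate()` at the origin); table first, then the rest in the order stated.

table();
translate([570, -540, 0]) stool();
translate([570, 1182, 0]) stool();
translate([1646, 321, 0]) stool();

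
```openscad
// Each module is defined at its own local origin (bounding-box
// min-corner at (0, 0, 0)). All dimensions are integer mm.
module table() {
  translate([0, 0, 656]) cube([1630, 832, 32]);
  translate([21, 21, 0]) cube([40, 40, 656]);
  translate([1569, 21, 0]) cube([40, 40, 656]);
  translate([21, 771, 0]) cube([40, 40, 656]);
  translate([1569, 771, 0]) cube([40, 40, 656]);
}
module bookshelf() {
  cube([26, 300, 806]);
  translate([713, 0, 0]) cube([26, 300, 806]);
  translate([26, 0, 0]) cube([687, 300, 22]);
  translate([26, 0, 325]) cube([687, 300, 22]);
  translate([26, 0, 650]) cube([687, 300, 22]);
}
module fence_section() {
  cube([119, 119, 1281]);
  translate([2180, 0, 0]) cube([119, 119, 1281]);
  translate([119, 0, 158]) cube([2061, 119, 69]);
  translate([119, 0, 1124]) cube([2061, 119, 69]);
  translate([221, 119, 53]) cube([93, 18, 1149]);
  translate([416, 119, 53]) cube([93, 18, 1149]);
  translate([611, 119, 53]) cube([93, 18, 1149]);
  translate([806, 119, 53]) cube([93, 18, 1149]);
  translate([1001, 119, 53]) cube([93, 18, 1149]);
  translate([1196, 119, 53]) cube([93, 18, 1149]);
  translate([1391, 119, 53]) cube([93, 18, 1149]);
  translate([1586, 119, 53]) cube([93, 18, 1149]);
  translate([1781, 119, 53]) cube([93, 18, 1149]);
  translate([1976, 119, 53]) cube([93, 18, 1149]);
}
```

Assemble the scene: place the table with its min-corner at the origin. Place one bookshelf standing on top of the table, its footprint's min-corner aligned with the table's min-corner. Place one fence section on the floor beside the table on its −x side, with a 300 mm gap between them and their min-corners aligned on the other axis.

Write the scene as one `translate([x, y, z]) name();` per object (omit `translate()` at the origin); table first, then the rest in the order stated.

table();
translate([0, 0, 688]) bookshelf();
translate([-2599, 0, 0]) fence_section();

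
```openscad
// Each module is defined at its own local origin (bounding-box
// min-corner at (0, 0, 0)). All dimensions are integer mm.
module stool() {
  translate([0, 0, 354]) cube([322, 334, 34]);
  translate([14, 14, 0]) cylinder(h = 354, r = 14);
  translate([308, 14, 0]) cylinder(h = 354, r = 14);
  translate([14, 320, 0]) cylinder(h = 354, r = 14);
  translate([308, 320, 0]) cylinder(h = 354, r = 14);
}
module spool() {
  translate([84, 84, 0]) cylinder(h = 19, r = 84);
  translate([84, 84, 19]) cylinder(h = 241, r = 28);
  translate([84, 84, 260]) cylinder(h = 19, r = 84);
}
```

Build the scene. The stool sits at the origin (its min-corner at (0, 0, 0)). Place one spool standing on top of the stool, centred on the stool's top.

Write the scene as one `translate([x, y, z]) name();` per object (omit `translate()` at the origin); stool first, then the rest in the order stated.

stool();
translate([77, 83, 388]) spool();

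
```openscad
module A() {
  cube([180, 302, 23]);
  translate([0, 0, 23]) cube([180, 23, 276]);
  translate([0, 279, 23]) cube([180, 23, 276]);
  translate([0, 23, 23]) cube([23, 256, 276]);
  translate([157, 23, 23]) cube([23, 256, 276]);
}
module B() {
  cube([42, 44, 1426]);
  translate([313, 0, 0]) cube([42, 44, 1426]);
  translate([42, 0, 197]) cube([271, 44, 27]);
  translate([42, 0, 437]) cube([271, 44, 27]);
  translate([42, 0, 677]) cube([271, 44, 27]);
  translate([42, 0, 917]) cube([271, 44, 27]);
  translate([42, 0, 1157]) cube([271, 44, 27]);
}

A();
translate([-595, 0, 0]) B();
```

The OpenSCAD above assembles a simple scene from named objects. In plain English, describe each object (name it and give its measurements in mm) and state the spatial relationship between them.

A is an open-topped rectangular box: outside dimensions 180×302×299 mm, with a uniform wall and base thickness of 23 mm. The base is a full 180×302 slab on the floor; four walls sit on top of the base. The front and back walls (the −y and +y sides) span the full width; the two side walls fit between them.

B is a wooden ladder with two side rails of 42×44 mm section and 1426 mm height, set 355 mm apart overall. Between them run 5 rectangular rungs (44 mm deep, 27 mm thick), front faces flush with the rails' −y face. The bottom of the first rung is 197 mm above the floor and each subsequent rung is 240 mm higher than the one below.

The ladder is on the floor beside the open box on its −x side.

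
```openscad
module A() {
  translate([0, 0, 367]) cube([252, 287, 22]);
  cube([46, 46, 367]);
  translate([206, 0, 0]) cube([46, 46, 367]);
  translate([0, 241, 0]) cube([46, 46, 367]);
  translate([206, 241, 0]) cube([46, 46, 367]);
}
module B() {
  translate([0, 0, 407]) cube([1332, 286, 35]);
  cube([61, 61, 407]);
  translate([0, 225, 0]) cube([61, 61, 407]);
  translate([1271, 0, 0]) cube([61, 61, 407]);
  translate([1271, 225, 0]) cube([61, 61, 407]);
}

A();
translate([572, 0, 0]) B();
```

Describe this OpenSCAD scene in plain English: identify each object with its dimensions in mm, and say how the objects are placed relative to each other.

A is a four-legged stool. The seat is 252×287 mm, 22 mm thick, top at z = 389 mm. It stands on four square legs, each 46×46 mm in cross-section, from z = 0 to the seat underside, each flush with a corner of the seat.

B is a bench: a 1332×286 mm seat slab, 35 mm thick, top at z = 442 mm, on four 61×61 mm square legs flush with the seat corners and standing on z = 0.

The bench is on the floor beside the stool on its +x side.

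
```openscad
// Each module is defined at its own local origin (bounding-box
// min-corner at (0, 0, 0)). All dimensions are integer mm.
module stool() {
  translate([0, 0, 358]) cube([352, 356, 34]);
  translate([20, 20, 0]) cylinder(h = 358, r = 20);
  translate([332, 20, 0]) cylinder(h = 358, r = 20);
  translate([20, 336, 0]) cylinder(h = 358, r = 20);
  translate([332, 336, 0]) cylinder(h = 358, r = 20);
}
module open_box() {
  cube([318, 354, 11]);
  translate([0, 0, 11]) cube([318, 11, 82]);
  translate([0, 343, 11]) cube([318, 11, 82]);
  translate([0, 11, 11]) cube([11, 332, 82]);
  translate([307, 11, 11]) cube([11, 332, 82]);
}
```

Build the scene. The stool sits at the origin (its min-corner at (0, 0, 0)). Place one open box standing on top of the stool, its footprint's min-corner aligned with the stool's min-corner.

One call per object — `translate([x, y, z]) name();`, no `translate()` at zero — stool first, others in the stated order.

stool();
translate([0, 0, 392]) open_box();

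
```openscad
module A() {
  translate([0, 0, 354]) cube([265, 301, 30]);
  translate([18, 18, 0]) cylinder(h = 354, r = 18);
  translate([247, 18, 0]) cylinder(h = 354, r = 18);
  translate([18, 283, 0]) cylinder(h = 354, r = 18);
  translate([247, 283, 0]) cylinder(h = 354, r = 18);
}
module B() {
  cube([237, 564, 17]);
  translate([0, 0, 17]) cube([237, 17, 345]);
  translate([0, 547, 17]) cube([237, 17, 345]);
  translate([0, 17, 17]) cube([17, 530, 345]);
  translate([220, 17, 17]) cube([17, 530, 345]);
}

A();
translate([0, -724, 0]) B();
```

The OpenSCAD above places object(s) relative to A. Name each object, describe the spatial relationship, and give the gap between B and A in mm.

The open box's nearest face is 160 mm from the stool's −y face.

A is a stool. B is an open box. The open box is on the floor beside the stool on its −y side. The gap between the open box and the stool is 160 mm.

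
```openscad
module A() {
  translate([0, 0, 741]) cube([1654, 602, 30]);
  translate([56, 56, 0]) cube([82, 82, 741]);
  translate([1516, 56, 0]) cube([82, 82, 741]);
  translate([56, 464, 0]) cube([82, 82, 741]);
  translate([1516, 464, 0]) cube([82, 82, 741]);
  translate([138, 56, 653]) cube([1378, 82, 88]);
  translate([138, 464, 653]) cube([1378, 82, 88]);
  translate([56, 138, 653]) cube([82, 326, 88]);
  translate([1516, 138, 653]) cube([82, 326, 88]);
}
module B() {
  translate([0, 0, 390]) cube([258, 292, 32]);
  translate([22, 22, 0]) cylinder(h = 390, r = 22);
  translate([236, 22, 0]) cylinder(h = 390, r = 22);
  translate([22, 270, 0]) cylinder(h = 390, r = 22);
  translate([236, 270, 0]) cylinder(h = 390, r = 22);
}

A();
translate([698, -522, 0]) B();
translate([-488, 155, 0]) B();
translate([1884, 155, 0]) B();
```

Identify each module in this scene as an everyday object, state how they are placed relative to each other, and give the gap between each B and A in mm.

A is a table. B is a stool. Three stools sit around the table at the −y, −x, +x sides. The gap between each stool and the table is 230 mm.

Each stool's nearest face is 230 mm from the table's bounding box.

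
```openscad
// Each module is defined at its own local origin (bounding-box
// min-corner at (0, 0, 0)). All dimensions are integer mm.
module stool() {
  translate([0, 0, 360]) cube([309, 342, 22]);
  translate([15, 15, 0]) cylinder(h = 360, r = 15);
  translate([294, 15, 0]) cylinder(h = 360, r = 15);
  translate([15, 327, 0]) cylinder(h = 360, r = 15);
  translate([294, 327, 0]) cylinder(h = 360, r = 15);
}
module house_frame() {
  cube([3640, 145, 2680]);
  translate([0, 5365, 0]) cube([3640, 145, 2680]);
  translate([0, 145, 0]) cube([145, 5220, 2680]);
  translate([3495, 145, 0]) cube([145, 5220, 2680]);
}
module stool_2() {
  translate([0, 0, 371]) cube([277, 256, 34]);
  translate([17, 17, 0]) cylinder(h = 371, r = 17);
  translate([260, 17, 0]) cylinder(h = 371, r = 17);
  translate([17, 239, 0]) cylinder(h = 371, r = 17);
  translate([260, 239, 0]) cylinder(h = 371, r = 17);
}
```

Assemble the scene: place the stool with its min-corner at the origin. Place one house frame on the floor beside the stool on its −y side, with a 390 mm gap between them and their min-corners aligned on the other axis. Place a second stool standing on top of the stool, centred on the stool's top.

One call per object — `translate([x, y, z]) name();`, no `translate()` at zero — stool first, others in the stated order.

stool();
translate([0, -5900, 0]) house_frame();
translate([16, 43, 382]) stool_2();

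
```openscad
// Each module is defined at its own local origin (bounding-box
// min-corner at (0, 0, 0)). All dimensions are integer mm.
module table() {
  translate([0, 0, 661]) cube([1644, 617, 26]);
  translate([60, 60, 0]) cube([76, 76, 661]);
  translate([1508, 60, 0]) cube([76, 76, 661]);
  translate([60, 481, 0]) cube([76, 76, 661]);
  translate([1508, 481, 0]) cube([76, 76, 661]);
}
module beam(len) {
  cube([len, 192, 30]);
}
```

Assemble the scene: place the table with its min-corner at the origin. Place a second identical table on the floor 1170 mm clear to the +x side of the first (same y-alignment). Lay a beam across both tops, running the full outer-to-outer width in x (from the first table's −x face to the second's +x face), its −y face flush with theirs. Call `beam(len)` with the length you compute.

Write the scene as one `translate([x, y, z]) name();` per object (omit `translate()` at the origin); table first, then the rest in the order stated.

table();
translate([2814, 0, 0]) table();
translate([0, 0, 687]) beam(4458);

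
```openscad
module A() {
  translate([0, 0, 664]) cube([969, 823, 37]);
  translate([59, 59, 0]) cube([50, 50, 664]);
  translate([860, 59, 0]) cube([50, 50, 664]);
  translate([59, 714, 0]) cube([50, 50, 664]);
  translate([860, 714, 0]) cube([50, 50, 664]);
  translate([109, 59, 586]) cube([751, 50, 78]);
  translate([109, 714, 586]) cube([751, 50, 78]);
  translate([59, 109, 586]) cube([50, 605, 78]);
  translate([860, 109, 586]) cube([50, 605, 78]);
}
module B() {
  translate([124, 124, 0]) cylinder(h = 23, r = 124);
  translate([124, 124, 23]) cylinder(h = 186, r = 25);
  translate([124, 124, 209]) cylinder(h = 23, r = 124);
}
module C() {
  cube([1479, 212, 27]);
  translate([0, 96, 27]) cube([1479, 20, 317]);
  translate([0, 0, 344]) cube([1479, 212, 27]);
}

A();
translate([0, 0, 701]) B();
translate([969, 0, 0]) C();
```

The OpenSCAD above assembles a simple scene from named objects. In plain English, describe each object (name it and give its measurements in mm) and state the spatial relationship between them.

A is a rectangular dining table. The top is 969×823×37 mm with its upper surface at z = 701 mm. It stands on four 50×50 mm square legs, each inset 59 mm from the nearest pair of top edges, running from the floor to the underside of the top. Four apron rails, 50 mm thick and 78 mm tall, run between adjacent legs with their top edges flush with the underside of the top and their outer faces flush with the legs' outer faces.

B is a spool: two coaxial disc flanges of radius 124 mm and thickness 23 mm, joined by a core cylinder of radius 25 mm and height 186 mm. The lower flange rests on z = 0 and the three cylinders share a vertical axis.

C is an I-beam lying along x, 1479 mm long. Overall section height 371 mm. Two flanges 212 mm wide (y) and 27 mm thick, one on the floor and one at the top; a web 20 mm thick runs between them, centred on the flange width.

The spool is on top of the table. The I-beam is against the table's +x side, with their −y faces flush.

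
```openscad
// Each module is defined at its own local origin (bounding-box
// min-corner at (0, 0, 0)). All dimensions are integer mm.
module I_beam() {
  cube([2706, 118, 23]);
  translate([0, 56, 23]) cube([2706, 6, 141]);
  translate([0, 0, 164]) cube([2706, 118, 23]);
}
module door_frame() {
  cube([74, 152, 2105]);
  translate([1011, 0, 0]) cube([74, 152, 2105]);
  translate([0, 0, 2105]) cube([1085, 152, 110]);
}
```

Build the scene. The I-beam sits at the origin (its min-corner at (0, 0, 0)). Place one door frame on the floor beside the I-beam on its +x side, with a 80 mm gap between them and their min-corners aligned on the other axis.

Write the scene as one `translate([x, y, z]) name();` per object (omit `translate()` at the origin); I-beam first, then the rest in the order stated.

I_beam();
translate([2786, 0, 0]) door_frame();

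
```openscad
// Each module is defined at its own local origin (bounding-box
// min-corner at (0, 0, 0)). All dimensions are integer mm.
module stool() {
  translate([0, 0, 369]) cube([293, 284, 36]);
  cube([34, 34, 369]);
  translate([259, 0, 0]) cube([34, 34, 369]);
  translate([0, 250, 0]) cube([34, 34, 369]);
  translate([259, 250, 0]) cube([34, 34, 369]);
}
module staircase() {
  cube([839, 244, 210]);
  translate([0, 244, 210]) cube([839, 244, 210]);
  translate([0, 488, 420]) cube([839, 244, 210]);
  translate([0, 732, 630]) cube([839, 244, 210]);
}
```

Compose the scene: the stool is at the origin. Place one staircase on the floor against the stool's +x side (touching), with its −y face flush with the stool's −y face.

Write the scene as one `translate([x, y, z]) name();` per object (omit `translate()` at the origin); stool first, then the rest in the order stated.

stool();
translate([293, 0, 0]) staircase();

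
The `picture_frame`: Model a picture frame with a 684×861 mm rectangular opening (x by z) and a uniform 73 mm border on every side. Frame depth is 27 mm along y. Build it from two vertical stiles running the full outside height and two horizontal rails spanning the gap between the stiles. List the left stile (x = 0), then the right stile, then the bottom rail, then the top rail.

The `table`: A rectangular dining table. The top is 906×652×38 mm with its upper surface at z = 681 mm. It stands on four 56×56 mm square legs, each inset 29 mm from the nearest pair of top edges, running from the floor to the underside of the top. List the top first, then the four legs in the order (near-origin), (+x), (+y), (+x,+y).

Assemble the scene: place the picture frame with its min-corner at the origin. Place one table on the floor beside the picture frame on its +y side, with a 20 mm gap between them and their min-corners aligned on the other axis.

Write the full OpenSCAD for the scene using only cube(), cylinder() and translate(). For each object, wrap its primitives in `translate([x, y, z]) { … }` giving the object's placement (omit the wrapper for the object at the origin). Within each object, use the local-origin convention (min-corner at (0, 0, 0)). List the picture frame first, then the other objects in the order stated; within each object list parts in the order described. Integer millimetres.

cube([73, 27, 1007]);
translate([757, 0, 0]) cube([73, 27, 1007]);
translate([73, 0, 0]) cube([684, 27, 73]);
translate([73, 0, 934]) cube([684, 27, 73]);
translate([0, 47, 0]) {
  translate([0, 0, 643]) cube([906, 652, 38]);
  translate([29, 29, 0]) cube([56, 56, 643]);
  translate([821, 29, 0]) cube([56, 56, 643]);
  translate([29, 567, 0]) cube([56, 56, 643]);
  translate([821, 567, 0]) cube([56, 56, 643]);
}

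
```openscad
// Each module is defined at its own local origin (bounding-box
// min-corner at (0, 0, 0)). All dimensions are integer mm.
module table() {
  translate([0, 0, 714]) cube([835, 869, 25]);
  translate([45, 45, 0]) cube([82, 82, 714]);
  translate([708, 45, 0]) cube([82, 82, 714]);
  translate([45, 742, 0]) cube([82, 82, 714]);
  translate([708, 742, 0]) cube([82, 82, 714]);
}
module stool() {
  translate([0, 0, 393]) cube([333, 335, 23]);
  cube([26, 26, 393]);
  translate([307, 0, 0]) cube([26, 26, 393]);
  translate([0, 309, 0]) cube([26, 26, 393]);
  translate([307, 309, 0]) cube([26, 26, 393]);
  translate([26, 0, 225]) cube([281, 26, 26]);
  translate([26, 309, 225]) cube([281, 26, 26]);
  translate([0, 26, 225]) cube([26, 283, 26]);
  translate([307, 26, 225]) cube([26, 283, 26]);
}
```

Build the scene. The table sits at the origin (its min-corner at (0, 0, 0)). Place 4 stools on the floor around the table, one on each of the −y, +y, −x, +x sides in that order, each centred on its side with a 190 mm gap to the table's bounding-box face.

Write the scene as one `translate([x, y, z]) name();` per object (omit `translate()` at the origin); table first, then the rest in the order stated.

table();
translate([251, -525, 0]) stool();
translate([251, 1059, 0]) stool();
translate([-523, 267, 0]) stool();
translate([1025, 267, 0]) stool();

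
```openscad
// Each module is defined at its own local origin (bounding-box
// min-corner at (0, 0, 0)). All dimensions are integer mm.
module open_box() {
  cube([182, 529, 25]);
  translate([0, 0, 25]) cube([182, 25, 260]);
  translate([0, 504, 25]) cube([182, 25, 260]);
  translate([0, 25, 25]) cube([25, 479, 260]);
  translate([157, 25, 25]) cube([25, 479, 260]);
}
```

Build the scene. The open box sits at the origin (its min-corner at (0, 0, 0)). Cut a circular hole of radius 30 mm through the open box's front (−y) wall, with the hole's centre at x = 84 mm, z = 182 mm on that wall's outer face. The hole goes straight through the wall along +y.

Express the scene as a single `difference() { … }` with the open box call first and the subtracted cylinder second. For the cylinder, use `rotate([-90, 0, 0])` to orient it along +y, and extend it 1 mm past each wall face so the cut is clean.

difference() {
  open_box();
  translate([84, -1, 182]) rotate([-90, 0, 0]) cylinder(h = 27, r = 30);
}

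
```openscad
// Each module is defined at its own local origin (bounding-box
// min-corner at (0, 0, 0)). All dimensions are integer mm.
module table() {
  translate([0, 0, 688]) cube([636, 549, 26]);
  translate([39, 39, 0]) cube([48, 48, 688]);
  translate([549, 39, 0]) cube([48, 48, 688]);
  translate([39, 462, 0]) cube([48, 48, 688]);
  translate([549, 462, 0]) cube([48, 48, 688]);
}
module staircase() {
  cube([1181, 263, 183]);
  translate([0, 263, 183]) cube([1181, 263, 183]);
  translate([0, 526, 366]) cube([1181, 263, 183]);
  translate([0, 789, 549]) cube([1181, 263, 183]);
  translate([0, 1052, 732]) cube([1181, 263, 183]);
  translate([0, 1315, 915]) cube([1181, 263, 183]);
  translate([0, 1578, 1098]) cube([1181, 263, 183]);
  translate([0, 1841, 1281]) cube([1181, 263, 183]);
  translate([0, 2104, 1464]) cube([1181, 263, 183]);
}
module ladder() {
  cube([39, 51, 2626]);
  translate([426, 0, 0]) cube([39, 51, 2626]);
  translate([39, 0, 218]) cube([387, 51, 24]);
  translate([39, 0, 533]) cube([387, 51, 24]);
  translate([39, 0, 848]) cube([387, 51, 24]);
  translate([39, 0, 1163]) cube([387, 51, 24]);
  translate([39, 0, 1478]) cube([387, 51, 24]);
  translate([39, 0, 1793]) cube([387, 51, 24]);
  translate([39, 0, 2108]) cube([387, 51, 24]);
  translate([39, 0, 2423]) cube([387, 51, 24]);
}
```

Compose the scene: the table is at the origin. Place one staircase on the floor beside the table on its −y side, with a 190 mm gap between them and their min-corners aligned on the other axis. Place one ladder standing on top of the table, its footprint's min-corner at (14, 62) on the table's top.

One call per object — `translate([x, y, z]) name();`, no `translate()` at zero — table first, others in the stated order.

table();
translate([0, -2557, 0]) staircase();
translate([14, 62, 714]) ladder();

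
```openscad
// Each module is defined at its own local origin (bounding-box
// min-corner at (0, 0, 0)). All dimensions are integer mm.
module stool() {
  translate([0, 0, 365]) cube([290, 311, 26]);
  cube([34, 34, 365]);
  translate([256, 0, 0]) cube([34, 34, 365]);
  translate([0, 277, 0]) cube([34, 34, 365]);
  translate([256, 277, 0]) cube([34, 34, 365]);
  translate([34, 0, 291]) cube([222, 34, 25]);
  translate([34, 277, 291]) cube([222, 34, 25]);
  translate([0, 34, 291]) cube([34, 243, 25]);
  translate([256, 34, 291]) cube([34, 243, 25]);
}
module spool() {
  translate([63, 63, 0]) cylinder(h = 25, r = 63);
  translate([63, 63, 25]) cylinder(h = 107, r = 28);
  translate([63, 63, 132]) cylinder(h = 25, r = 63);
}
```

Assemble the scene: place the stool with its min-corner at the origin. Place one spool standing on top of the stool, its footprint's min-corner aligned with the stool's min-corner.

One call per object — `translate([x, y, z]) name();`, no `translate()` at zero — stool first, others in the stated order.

stool();
translate([0, 0, 391]) spool();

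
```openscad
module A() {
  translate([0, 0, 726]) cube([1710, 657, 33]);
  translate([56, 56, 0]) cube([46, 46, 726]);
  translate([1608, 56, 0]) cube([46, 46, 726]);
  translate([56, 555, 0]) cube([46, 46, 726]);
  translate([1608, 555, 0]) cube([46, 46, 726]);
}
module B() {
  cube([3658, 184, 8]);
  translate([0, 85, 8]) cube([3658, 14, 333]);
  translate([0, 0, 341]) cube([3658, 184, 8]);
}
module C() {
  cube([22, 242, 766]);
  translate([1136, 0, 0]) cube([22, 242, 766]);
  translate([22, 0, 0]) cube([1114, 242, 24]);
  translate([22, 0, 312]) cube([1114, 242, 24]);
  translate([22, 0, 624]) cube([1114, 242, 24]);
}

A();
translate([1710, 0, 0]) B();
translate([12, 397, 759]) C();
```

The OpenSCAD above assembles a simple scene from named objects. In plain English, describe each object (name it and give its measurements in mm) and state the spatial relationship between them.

A is a rectangular dining table. The top is 1710×657×33 mm with its upper surface at z = 759 mm. It stands on four 46×46 mm square legs, each inset 56 mm from the nearest pair of top edges, running from the floor to the underside of the top.

B is an I-beam lying along x, 3658 mm long. Overall section height 349 mm. Two flanges 184 mm wide (y) and 8 mm thick, one on the floor and one at the top; a web 14 mm thick runs between them, centred on the flange width.

C is an open bookshelf. Two side panels, each 22 mm thick, 242 mm deep and 766 mm tall, stand 1158 mm apart (outside-to-outside). Between them sit 3 shelves, each 24 mm thick and 242 mm deep, spanning the full gap between the sides. The bottom shelf rests on the floor (its underside at z = 0) and the clear gap between one shelf's top and the next shelf's underside is 288 mm.

The I-beam is against the table's +x side, with their −y faces flush. The bookshelf is on top of the table.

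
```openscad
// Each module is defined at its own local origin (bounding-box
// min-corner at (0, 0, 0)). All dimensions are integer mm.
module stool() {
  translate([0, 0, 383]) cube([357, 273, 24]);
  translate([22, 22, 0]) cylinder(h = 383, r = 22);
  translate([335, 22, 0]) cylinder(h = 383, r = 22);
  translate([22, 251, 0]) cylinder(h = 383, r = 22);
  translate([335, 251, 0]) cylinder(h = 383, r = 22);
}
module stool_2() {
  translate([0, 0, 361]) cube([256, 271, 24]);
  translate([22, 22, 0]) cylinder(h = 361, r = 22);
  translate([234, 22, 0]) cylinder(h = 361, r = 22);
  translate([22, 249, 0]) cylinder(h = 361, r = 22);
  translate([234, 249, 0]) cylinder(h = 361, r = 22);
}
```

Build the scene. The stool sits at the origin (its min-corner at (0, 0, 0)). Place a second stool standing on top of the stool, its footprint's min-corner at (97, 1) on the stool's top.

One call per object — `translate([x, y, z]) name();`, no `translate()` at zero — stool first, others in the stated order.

stool();
translate([97, 1, 407]) stool_2();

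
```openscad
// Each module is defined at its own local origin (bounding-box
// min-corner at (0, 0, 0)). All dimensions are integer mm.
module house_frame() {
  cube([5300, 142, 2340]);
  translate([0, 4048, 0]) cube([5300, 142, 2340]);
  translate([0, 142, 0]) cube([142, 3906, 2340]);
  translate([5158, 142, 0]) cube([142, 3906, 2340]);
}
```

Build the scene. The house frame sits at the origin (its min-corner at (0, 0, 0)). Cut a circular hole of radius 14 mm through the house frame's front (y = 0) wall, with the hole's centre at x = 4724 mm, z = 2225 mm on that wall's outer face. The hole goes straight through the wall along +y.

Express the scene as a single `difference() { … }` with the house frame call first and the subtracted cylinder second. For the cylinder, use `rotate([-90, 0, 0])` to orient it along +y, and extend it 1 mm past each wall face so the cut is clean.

difference() {
  house_frame();
  translate([4724, -1, 2225]) rotate([-90, 0, 0]) cylinder(h = 144, r = 14);
}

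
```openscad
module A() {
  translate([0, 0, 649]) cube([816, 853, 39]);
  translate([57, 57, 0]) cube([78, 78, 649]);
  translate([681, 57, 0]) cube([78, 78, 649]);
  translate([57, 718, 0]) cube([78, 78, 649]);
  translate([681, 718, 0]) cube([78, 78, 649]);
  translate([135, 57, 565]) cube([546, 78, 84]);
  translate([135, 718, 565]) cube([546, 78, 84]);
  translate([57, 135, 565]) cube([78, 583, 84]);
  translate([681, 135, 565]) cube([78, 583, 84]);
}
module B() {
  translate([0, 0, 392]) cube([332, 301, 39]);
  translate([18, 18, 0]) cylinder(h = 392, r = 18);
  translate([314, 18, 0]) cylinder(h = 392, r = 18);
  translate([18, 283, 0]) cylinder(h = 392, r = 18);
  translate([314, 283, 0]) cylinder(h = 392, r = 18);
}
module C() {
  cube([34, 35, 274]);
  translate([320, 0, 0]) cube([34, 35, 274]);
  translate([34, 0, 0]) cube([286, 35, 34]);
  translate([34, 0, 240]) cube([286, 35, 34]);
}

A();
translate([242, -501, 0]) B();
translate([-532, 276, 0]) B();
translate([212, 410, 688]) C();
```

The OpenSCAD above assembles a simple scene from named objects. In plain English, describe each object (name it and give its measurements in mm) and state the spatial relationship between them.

A is a table: top 816 mm (x) × 853 mm (y), 39 mm thick, upper face at z = 688 mm, on four 78×78 mm square legs, each inset 57 mm from the nearest pair of top edges, running from z = 0 to the bottom of the top. Four apron rails, 78 mm thick and 84 mm tall, run between adjacent legs with their top edges flush with the underside of the top and their outer faces flush with the legs' outer faces.

B is a simple wooden stool: a rectangular seat 332 mm (x) by 301 mm (y), 39 mm thick, top face at z = 431 mm, on four round legs, each 36 mm in diameter. The legs rest on z = 0, each leg's axis is inset half a diameter from the nearest pair of seat edges (so the leg's bounding box is flush with the corner).

C is a picture frame with a 286×206 mm rectangular opening (x by z) and a uniform 34 mm border on every side. Frame depth is 35 mm along y. It is built from two vertical stiles running the full outside height and two horizontal rails spanning the gap between the stiles.

Two stools sit around the table at the −y, −x sides. The picture frame is on top of the table.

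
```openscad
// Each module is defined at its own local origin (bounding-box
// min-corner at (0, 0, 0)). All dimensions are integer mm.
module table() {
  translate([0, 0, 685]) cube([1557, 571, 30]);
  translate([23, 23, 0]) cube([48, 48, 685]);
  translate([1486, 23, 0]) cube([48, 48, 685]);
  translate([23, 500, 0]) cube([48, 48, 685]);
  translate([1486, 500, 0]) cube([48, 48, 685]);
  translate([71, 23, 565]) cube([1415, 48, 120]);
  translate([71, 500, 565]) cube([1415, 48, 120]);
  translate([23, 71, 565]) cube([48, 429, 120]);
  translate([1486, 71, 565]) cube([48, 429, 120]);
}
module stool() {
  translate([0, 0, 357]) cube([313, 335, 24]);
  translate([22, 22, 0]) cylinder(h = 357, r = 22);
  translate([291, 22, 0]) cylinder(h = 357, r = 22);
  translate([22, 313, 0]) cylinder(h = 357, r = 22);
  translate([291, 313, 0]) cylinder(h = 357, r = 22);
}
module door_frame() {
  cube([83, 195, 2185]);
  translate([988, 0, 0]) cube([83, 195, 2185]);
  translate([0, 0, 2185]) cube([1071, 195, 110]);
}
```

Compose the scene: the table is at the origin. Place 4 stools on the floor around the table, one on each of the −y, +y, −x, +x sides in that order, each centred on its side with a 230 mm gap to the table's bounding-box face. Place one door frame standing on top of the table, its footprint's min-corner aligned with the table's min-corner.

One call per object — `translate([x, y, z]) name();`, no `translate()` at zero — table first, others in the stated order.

table();
translate([622, -565, 0]) stool();
translate([622, 801, 0]) stool();
translate([-543, 118, 0]) stool();
translate([1787, 118, 0]) stool();
translate([0, 0, 715]) door_frame();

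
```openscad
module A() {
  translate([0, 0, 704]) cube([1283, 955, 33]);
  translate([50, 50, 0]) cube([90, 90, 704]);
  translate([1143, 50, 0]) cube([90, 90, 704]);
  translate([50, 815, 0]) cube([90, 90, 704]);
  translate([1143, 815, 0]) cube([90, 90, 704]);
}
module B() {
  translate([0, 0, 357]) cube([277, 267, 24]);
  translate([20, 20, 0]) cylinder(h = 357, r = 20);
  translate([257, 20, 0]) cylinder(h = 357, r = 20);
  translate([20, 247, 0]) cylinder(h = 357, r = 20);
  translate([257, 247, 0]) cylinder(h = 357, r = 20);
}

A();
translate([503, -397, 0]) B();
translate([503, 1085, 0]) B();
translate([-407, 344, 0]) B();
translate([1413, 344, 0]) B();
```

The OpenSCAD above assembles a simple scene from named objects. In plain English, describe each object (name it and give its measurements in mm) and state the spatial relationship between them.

A is a rectangular dining table. The top is 1283×955×33 mm with its upper surface at z = 737 mm. It stands on four 90×90 mm square legs, each inset 50 mm from the nearest pair of top edges, running from the floor to the underside of the top.

B is a four-legged stool. The seat is a 277×267×24 mm slab whose top surface is at z = 381 mm; four round legs, each 40 mm in diameter, run from the floor (z = 0) to the underside of the seat, each leg's axis is inset half a diameter from the nearest pair of seat edges (so the leg's bounding box is flush with the corner).

Four stools sit around the table at the −y, +y, −x, +x sides.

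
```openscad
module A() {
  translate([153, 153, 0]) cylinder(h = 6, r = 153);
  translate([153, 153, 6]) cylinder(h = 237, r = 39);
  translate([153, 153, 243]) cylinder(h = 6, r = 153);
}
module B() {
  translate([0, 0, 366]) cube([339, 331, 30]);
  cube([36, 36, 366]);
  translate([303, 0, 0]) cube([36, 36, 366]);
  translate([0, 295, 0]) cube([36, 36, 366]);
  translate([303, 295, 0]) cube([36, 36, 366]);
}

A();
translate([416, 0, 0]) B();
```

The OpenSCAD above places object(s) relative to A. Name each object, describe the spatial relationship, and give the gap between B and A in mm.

The stool's nearest face is 110 mm from the spool's +x face.

A is a spool. B is a stool. The stool is on the floor beside the spool on its +x side. The gap between the stool and the spool is 110 mm.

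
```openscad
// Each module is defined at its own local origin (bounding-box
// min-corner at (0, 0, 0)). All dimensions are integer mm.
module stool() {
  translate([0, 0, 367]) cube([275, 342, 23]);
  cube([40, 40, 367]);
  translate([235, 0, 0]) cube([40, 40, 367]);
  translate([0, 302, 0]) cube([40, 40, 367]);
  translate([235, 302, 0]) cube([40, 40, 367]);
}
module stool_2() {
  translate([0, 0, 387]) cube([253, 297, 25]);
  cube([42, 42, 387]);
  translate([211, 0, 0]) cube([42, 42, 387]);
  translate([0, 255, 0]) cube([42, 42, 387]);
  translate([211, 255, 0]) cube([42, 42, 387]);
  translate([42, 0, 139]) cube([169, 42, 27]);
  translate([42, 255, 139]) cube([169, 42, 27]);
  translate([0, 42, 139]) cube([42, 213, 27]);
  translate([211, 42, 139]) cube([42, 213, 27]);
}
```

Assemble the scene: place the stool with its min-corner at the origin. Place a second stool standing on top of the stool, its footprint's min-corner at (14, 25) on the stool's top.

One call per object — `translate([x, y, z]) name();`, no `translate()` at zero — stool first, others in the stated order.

stool();
translate([14, 25, 390]) stool_2();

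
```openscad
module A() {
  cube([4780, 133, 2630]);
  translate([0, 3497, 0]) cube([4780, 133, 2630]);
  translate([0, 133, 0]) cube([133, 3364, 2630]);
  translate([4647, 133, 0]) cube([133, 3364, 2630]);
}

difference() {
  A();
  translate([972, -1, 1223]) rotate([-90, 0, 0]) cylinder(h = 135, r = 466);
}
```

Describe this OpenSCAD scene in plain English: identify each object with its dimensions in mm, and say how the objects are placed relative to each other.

A is the wall frame of a small rectangular building: four walls, each 2630 mm tall and 133 mm thick, enclosing a footprint 4780 mm (x) by 3630 mm (y) outside-to-outside, with no floor or roof. The front and back walls (the −y and +y sides) span the full width; the two side walls fit between them.

The house frame has a circular hole of radius 466 mm through its front wall, centred at (x = 972, z = 1223).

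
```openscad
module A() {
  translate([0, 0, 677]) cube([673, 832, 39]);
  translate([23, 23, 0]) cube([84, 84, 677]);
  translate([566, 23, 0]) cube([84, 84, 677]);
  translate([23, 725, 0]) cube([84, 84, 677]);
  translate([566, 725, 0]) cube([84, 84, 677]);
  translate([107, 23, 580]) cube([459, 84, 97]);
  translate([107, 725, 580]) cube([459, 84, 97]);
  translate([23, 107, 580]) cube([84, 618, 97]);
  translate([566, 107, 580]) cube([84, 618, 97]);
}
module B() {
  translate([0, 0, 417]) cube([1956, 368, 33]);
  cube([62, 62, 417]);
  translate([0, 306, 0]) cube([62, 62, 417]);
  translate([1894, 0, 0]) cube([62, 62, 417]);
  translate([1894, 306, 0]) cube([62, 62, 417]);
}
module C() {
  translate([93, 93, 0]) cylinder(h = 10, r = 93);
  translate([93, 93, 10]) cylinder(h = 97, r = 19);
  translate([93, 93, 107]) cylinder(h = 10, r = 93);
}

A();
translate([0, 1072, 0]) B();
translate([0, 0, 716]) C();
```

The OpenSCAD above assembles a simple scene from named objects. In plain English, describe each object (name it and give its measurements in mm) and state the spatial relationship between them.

A is a table with a 673×832 mm rectangular top, 39 mm thick, top surface at z = 716 mm, supported by four 84×84 mm square legs, each inset 23 mm from the nearest pair of top edges, running from the floor. Four apron rails, 84 mm thick and 97 mm tall, run between adjacent legs with their top edges flush with the underside of the top and their outer faces flush with the legs' outer faces.

B is a bench: a 1956×368 mm seat slab, 33 mm thick, top at z = 450 mm, on four 62×62 mm square legs flush with the seat corners and standing on z = 0.

C is a spool: two coaxial disc flanges of radius 93 mm and thickness 10 mm, joined by a core cylinder of radius 19 mm and height 97 mm. The lower flange rests on z = 0 and the three cylinders share a vertical axis.

The bench is on the floor beside the table on its +y side. The spool is on top of the table.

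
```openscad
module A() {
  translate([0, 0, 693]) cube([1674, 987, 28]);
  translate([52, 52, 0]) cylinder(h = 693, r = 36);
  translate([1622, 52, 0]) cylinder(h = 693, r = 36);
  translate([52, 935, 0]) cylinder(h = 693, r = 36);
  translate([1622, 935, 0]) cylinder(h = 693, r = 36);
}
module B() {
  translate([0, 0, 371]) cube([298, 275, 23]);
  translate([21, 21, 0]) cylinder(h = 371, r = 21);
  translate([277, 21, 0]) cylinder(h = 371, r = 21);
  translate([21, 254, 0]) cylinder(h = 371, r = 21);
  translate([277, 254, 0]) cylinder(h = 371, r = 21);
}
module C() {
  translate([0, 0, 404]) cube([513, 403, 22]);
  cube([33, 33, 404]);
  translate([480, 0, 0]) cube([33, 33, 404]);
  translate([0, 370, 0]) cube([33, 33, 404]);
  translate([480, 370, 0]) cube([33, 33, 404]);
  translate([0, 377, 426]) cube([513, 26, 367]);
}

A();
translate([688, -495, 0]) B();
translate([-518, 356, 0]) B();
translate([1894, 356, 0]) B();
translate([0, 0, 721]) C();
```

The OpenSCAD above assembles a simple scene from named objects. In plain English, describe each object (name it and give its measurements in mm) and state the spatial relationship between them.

A is a rectangular dining table. The top is 1674×987×28 mm with its upper surface at z = 721 mm. It stands on four round legs of 72 mm diameter, each leg's bounding box inset 16 mm from the nearest pair of top edges, running from the floor to the underside of the top.

B is a four-legged stool. The seat is a 298×275×23 mm slab whose top surface is at z = 394 mm; four round legs, each 42 mm in diameter, run from the floor (z = 0) to the underside of the seat, each leg's axis is inset half a diameter from the nearest pair of seat edges (so the leg's bounding box is flush with the corner).

C is a chair: 513×403 mm seat, 22 mm thick, top at z = 426 mm, on four 33 mm square corner legs flush with the seat edges. A 26 mm thick backrest slab spans the full seat width, extending 367 mm above the seat top, its back face flush with the seat's +y edge.

Three stools sit around the table at the −y, −x, +x sides. The chair is on top of the table.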